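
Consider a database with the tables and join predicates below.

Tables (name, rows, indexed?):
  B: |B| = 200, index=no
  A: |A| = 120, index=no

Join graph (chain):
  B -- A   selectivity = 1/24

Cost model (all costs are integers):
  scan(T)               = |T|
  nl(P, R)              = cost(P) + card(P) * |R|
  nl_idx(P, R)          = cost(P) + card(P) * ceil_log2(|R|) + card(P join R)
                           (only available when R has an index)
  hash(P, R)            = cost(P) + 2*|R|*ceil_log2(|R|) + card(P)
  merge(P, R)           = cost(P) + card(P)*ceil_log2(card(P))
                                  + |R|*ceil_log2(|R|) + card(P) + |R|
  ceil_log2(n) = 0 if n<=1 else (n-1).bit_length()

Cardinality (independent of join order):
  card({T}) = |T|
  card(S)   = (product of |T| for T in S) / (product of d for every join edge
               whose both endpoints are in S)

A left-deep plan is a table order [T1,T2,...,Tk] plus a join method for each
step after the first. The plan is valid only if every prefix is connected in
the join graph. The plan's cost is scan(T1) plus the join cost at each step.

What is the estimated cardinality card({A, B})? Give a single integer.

1000

Tables in S: A(120), B(200)
Edges inside S: B-A(d=24)
numerator = 120 * 200 = 24000
denominator = 24 = 24
card(S) = 24000 / 24 = 1000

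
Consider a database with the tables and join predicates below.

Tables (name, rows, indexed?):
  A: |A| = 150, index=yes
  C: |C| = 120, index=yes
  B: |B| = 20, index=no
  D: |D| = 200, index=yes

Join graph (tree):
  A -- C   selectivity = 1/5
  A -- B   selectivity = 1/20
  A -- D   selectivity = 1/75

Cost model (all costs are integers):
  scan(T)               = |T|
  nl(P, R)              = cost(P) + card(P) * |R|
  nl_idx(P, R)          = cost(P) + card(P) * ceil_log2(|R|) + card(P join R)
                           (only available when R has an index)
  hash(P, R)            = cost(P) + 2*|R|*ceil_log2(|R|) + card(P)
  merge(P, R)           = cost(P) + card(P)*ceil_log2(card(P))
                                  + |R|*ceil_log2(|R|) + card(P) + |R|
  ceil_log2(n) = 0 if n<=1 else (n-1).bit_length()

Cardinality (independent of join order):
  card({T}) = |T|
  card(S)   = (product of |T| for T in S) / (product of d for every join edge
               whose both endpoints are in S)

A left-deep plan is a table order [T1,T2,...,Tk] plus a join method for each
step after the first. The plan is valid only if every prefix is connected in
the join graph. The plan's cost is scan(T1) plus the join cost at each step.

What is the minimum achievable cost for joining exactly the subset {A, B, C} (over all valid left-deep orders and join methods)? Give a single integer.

Selinger DP over subsets of {A,B,C}:
  {A}: scan cost=150, card=150
  {C}: scan cost=120, card=120
  {B}: scan cost=20, card=20
  {AC}: card=3600; try (C,hash)→1980, (A,merge)→2430, (C,merge)→2460, (A,hash)→2640, (A,nl_idx)→4680, (C,nl_idx)→4800 …(+2); best=1980 via (C,hash)
  {AB}: card=150; try (A,nl_idx)→330, (B,hash)→500, (A,merge)→1490, (B,merge)→1620, (A,hash)→2440, (A,nl)→3020 …(+1); best=330 via (A,nl_idx)
  {ABC}: card=3600; try (C,hash)→2160, (C,merge)→2640, (C,nl_idx)→4980, (B,hash)→5780, (C,nl)→18330, (B,merge)→48900 …(+1); best=2160 via (C,hash)

2160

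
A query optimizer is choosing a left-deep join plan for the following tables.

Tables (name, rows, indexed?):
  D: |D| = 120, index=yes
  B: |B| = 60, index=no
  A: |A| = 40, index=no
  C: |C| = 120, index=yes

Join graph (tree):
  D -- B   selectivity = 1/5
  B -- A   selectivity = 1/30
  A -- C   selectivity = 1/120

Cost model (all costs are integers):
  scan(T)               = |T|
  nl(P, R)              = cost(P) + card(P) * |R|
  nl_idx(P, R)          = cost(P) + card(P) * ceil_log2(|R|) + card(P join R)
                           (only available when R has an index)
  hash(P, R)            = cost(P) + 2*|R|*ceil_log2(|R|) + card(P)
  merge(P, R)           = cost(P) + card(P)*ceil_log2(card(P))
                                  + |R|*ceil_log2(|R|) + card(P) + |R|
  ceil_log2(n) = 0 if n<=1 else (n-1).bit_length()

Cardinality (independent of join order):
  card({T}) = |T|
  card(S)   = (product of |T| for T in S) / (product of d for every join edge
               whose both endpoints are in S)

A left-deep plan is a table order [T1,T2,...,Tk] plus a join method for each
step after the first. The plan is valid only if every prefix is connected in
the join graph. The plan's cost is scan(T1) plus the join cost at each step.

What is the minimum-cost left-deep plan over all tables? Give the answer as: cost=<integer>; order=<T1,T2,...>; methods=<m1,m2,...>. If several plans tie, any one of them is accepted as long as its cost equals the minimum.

cost=2660; order=A,C,B,D; methods=nl_idx,merge,merge

Selinger DP (subsets sized 1..n):
  {D}: scan cost=120, card=120
  {B}: scan cost=60, card=60
  {A}: scan cost=40, card=40
  {C}: scan cost=120, card=120
  {BD}: card=1440; try (B,hash)→960, (D,merge)→1440, (B,merge)→1500, (D,hash)→1800, (D,nl_idx)→1920, (D,nl)→7260 …(+1); best=960 via (B,hash)
  {AB}: card=80; try (A,hash)→600, (B,merge)→740, (A,merge)→760, (B,hash)→800, (B,nl)→2440, (A,nl)→2460; best=600 via (A,hash)
  {AC}: card=40; try (C,nl_idx)→360, (A,hash)→720, (C,merge)→1280, (A,merge)→1360, (C,hash)→1760, (C,nl)→4840 …(+1); best=360 via (C,nl_idx)
  {ABD}: card=1920; try (D,merge)→2200, (D,hash)→2360, (A,hash)→2880, (D,nl_idx)→3080, (D,nl)→10200, (A,merge)→18520 …(+1); best=2200 via (D,merge)
  {ABC}: card=80; try (B,merge)→1060, (B,hash)→1120, (C,nl_idx)→1240, (C,merge)→2200, (C,hash)→2360, (B,nl)→2760 …(+1); best=1060 via (B,merge)
  {ABCD}: card=1920; try (D,merge)→2660, (D,hash)→2820, (D,nl_idx)→3540, (C,hash)→5800, (D,nl)→10660, (C,nl_idx)→17560 …(+2); best=2660 via (D,merge)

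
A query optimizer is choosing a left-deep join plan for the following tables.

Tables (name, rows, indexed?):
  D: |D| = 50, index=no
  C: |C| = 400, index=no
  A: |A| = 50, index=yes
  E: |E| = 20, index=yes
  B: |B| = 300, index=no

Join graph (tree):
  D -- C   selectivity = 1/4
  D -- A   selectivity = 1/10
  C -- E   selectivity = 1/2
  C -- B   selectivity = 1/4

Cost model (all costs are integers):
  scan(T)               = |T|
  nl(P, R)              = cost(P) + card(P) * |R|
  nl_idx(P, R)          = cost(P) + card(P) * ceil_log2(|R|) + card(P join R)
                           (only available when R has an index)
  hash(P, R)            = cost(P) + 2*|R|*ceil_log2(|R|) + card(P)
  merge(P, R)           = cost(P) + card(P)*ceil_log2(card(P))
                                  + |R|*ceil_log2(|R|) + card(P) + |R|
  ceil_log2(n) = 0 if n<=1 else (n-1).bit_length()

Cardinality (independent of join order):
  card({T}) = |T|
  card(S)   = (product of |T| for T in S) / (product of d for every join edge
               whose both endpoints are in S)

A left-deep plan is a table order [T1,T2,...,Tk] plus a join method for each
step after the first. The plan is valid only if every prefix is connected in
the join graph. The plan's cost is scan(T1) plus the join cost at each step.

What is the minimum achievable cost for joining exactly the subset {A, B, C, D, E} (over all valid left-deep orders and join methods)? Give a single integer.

287450

Selinger DP over subsets of {A,B,C,D,E}:
  {D}: scan cost=50, card=50
  {C}: scan cost=400, card=400
  {A}: scan cost=50, card=50
  {E}: scan cost=20, card=20
  {B}: scan cost=300, card=300
  {CD}: card=5000; try (D,hash)→1400, (C,merge)→4400, (D,merge)→4750, (C,hash)→7300, (C,nl)→20050, (D,nl)→20400; best=1400 via (D,hash)
  {AD}: card=250; try (A,nl_idx)→600, (D,hash)→700, (A,hash)→700, (D,merge)→750, (A,merge)→750, (D,nl)→2550 …(+1); best=600 via (A,nl_idx)
  {CE}: card=4000; try (E,hash)→1000, (C,merge)→4140, (E,merge)→4520, (E,nl_idx)→6400, (C,hash)→7240, (C,nl)→8020 …(+1); best=1000 via (E,hash)
  {BC}: card=30000; try (B,hash)→6200, (C,merge)→7300, (B,merge)→7400, (C,hash)→7800, (C,nl)→120300, (B,nl)→120400; best=6200 via (B,hash)
  {ACD}: card=25000; try (C,merge)→6850, (A,hash)→7000, (C,hash)→8050, (A,nl_idx)→56400, (A,merge)→71750, (C,nl)→100600 …(+1); best=6850 via (C,merge)
  {CDE}: card=50000; try (D,hash)→5600, (E,hash)→6600, (D,merge)→53350, (E,merge)→71520, (E,nl_idx)→76400, (E,nl)→101400 …(+1); best=5600 via (D,hash)
  {BCD}: card=375000; try (B,hash)→11800, (D,hash)→36800, (B,merge)→74400, (D,merge)→486550, (B,nl)→1501400, (D,nl)→1506200; best=11800 via (B,hash)
  {BCE}: card=300000; try (B,hash)→10400, (E,hash)→36400, (B,merge)→56000, (E,nl_idx)→456200, (E,merge)→486320, (E,nl)→606200 …(+1); best=10400 via (B,hash)
  {ACDE}: card=250000; try (E,hash)→32050, (A,hash)→56200, (E,nl_idx)→381850, (E,merge)→406970, (E,nl)→506850, (A,nl_idx)→555600 …(+2); best=32050 via (E,hash)
  {ABCD}: card=1875000; try (B,hash)→37250, (A,hash)→387400, (B,merge)→409850, (A,nl_idx)→4136800, (B,nl)→7506850, (A,merge)→7512150 …(+1); best=37250 via (B,hash)
  {BCDE}: card=3750000; try (B,hash)→61000, (D,hash)→311000, (E,hash)→387000, (B,merge)→858600, (E,nl_idx)→5636800, (D,merge)→6010750 …(+4); best=61000 via (B,hash)
  {ABCDE}: card=18750000; try (B,hash)→287450, (E,hash)→1912450, (A,hash)→3811600, (B,merge)→4785050, (E,nl_idx)→28162250, (E,nl)→37537250 …(+5); best=287450 via (B,hash)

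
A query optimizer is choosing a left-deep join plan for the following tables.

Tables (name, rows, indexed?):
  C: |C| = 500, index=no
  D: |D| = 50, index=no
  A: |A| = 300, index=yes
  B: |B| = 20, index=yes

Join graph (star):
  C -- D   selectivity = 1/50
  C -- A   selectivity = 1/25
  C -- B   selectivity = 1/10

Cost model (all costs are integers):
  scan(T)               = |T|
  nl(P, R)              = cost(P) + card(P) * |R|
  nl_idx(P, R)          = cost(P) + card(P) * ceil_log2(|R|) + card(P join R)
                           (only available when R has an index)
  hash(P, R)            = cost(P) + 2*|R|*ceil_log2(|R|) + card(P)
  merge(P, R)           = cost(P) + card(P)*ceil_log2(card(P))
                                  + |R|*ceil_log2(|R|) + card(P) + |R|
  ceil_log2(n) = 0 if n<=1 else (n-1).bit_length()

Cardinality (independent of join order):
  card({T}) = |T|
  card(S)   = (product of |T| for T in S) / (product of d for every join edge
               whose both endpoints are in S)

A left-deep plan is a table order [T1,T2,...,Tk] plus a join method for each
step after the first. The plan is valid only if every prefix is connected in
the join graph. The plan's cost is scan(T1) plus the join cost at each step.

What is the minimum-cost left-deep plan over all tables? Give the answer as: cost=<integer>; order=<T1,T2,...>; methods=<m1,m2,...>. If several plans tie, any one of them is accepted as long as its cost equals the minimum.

cost=8700; order=C,D,B,A; methods=hash,hash,hash

Selinger DP (subsets sized 1..n):
  {C}: scan cost=500, card=500
  {D}: scan cost=50, card=50
  {A}: scan cost=300, card=300
  {B}: scan cost=20, card=20
  {CD}: card=500; try (D,hash)→1600, (C,merge)→5400, (D,merge)→5850, (C,hash)→9100, (C,nl)→25050, (D,nl)→25500; best=1600 via (D,hash)
  {AC}: card=6000; try (A,hash)→6400, (C,merge)→8300, (A,merge)→8500, (C,hash)→9600, (A,nl_idx)→11000, (C,nl)→150300 …(+1); best=6400 via (A,hash)
  {BC}: card=1000; try (B,hash)→1200, (B,nl_idx)→4000, (C,merge)→5140, (B,merge)→5620, (C,hash)→9040, (C,nl)→10020 …(+1); best=1200 via (B,hash)
  {ACD}: card=6000; try (A,hash)→7500, (A,merge)→9600, (A,nl_idx)→12100, (D,hash)→13000, (D,merge)→90750, (A,nl)→151600 …(+1); best=7500 via (A,hash)
  {BCD}: card=1000; try (B,hash)→2300, (D,hash)→2800, (B,nl_idx)→5100, (B,merge)→6720, (B,nl)→11600, (D,merge)→12550 …(+1); best=2300 via (B,hash)
  {ABC}: card=12000; try (A,hash)→7600, (B,hash)→12600, (A,merge)→15200, (A,nl_idx)→22200, (B,nl_idx)→48400, (B,merge)→90520 …(+2); best=7600 via (A,hash)
  {ABCD}: card=12000; try (A,hash)→8700, (B,hash)→13700, (A,merge)→16300, (D,hash)→20200, (A,nl_idx)→23300, (B,nl_idx)→49500 …(+5); best=8700 via (A,hash)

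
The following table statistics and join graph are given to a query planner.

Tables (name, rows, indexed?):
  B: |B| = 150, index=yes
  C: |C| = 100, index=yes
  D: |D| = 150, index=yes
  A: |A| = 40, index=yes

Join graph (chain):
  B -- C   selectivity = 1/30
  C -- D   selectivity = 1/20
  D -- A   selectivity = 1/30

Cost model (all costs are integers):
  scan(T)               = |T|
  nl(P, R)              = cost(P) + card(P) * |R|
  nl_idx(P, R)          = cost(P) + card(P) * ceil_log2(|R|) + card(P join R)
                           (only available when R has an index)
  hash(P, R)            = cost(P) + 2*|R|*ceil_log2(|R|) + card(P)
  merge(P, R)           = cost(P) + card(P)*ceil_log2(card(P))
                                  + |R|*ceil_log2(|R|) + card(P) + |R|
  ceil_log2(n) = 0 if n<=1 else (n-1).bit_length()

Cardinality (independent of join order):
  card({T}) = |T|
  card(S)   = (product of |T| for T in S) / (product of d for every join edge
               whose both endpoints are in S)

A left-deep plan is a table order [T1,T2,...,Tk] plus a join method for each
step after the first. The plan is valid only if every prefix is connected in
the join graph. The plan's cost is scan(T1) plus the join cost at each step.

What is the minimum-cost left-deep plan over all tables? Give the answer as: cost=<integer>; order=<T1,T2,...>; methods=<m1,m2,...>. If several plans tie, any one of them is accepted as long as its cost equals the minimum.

Selinger DP (subsets sized 1..n):
  {B}: scan cost=150, card=150
  {C}: scan cost=100, card=100
  {D}: scan cost=150, card=150
  {A}: scan cost=40, card=40
  {BC}: card=500; try (B,nl_idx)→1400, (C,hash)→1700, (C,nl_idx)→1700, (B,merge)→2250, (C,merge)→2300, (B,hash)→2600 …(+2); best=1400 via (B,nl_idx)
  {CD}: card=750; try (D,nl_idx)→1650, (C,hash)→1700, (C,nl_idx)→1950, (D,merge)→2250, (C,merge)→2300, (D,hash)→2600 …(+2); best=1650 via (D,nl_idx)
  {AD}: card=200; try (D,nl_idx)→560, (A,hash)→780, (A,nl_idx)→1250, (D,merge)→1670, (A,merge)→1780, (D,hash)→2480 …(+2); best=560 via (D,nl_idx)
  {BCD}: card=3750; try (D,hash)→4300, (B,hash)→4800, (D,merge)→7750, (D,nl_idx)→9150, (B,merge)→11250, (B,nl_idx)→11400 …(+2); best=4300 via (D,hash)
  {ACD}: card=1000; try (C,hash)→2160, (A,hash)→2880, (C,nl_idx)→2960, (C,merge)→3160, (A,nl_idx)→7150, (A,merge)→10180 …(+2); best=2160 via (C,hash)
  {ABCD}: card=5000; try (B,hash)→5560, (A,hash)→8530, (B,merge)→14510, (B,nl_idx)→15160, (A,nl_idx)→31800, (A,merge)→53330 …(+2); best=5560 via (B,hash)

cost=5560; order=A,D,C,B; methods=nl_idx,hash,hash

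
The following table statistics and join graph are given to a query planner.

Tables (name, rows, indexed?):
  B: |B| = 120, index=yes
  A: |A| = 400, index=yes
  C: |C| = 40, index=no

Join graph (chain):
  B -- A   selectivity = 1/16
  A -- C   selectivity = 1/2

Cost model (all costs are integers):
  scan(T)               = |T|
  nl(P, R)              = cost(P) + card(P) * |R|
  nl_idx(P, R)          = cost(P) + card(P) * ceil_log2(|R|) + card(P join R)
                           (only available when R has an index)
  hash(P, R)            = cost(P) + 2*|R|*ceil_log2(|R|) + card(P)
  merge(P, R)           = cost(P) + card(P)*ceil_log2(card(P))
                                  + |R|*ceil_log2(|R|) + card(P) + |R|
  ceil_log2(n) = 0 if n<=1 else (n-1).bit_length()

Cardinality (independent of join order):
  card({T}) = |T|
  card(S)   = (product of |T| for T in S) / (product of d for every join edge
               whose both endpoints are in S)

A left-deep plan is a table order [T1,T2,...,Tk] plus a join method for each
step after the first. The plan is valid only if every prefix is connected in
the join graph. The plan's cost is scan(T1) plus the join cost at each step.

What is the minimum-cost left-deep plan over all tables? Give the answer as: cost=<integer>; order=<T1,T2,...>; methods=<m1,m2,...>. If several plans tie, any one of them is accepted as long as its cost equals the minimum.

cost=5960; order=A,B,C; methods=hash,hash

Selinger DP (subsets sized 1..n):
  {B}: scan cost=120, card=120
  {A}: scan cost=400, card=400
  {C}: scan cost=40, card=40
  {AB}: card=3000; try (B,hash)→2480, (A,nl_idx)→4200, (A,merge)→5080, (B,merge)→5360, (B,nl_idx)→6200, (A,hash)→7440 …(+2); best=2480 via (B,hash)
  {AC}: card=8000; try (C,hash)→1280, (A,merge)→4320, (C,merge)→4680, (A,hash)→7280, (A,nl_idx)→8400, (A,nl)→16040 …(+1); best=1280 via (C,hash)
  {ABC}: card=60000; try (C,hash)→5960, (B,hash)→10960, (C,merge)→41760, (B,merge)→114240, (B,nl_idx)→117280, (C,nl)→122480 …(+1); best=5960 via (C,hash)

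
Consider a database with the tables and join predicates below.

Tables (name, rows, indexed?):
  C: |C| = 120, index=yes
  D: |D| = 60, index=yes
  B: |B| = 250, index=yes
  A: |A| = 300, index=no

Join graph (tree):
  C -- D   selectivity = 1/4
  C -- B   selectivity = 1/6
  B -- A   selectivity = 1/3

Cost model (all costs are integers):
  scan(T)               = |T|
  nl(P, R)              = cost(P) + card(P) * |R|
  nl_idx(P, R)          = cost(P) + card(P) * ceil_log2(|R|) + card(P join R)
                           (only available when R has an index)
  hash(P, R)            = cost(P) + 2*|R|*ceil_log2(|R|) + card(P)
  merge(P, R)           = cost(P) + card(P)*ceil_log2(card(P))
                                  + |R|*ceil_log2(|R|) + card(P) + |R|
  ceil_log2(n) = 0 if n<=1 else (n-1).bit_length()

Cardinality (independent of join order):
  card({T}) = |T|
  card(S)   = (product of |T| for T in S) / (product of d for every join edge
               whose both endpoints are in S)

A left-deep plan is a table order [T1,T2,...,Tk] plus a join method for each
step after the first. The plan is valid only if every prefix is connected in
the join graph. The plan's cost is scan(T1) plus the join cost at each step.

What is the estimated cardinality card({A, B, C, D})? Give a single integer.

7500000

Tables in S: A(300), B(250), C(120), D(60)
Edges inside S: C-D(d=4), C-B(d=6), B-A(d=3)
numerator = 300 * 250 * 120 * 60 = 540000000
denominator = 4 * 6 * 3 = 72
card(S) = 540000000 / 72 = 7500000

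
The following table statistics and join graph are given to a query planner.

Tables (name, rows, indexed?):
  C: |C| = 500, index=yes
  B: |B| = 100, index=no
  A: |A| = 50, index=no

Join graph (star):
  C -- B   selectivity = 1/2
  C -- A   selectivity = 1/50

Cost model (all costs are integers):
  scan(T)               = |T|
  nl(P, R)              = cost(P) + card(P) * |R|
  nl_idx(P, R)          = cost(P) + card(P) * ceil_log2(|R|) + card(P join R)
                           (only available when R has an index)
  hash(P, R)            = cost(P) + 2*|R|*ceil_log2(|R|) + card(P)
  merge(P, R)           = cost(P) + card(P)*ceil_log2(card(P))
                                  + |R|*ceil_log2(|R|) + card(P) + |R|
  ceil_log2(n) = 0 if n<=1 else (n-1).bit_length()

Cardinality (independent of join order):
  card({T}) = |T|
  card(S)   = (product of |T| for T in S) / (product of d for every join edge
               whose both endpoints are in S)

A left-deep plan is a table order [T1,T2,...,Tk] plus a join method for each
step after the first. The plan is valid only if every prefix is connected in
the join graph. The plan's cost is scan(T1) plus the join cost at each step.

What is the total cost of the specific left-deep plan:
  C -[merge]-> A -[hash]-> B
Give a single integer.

7750

step 1: scan C: cost=500, card=500
step 2: join A via merge
    card(P join A) = 500*50/(50) = 500
    cost = 500 + 500*9 + 50*6 + 500 + 50 = 5850
step 3: join B via hash
    card(P join B) = 500*100/(2) = 25000
    cost = 5850 + 2*100*7 + 500 = 7750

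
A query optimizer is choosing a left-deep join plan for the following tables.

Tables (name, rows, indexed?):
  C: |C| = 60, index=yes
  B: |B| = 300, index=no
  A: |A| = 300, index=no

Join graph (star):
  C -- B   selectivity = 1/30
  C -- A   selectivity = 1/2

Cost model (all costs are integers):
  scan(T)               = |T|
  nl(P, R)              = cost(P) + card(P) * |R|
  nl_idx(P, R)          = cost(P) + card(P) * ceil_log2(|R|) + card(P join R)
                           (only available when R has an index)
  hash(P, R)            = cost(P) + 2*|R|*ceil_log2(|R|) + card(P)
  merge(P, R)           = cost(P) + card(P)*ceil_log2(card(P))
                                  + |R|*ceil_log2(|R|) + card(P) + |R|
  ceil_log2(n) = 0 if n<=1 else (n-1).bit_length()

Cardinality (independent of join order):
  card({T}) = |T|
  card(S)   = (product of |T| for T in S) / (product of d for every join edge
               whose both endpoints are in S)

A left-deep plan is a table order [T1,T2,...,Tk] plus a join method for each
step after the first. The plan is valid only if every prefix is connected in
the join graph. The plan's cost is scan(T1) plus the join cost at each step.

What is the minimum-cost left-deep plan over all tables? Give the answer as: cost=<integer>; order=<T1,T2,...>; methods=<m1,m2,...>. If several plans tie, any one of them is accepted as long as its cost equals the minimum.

cost=7320; order=B,C,A; methods=hash,hash

Selinger DP (subsets sized 1..n):
  {C}: scan cost=60, card=60
  {B}: scan cost=300, card=300
  {A}: scan cost=300, card=300
  {BC}: card=600; try (C,hash)→1320, (C,nl_idx)→2700, (B,merge)→3480, (C,merge)→3720, (B,hash)→5520, (B,nl)→18060 …(+1); best=1320 via (C,hash)
  {AC}: card=9000; try (C,hash)→1320, (A,merge)→3480, (C,merge)→3720, (A,hash)→5520, (C,nl_idx)→11100, (A,nl)→18060 …(+1); best=1320 via (C,hash)
  {ABC}: card=90000; try (A,hash)→7320, (A,merge)→10920, (B,hash)→15720, (B,merge)→139320, (A,nl)→181320, (B,nl)→2701320; best=7320 via (A,hash)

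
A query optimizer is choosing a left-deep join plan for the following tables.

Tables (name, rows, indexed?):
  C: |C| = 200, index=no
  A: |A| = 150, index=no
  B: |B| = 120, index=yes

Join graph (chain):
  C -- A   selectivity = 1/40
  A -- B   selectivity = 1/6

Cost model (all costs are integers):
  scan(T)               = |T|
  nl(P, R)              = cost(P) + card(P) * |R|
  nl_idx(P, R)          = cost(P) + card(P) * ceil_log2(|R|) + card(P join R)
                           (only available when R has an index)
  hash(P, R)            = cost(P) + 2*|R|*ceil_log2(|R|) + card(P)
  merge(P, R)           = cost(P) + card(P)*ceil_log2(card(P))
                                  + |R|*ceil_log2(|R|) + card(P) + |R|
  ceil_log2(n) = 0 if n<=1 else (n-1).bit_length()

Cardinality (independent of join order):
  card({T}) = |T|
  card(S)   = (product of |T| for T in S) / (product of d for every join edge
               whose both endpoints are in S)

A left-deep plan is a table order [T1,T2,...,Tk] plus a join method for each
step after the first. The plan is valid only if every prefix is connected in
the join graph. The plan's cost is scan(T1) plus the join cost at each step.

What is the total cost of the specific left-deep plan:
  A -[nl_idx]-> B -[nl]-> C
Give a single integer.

604200

step 1: scan A: cost=150, card=150
step 2: join B via nl_idx
    card(P join B) = 150*120/(6) = 3000
    cost = 150 + 150*7 + 3000 = 4200
step 3: join C via nl
    card(P join C) = 3000*200/(40) = 15000
    cost = 4200 + 3000*200 = 604200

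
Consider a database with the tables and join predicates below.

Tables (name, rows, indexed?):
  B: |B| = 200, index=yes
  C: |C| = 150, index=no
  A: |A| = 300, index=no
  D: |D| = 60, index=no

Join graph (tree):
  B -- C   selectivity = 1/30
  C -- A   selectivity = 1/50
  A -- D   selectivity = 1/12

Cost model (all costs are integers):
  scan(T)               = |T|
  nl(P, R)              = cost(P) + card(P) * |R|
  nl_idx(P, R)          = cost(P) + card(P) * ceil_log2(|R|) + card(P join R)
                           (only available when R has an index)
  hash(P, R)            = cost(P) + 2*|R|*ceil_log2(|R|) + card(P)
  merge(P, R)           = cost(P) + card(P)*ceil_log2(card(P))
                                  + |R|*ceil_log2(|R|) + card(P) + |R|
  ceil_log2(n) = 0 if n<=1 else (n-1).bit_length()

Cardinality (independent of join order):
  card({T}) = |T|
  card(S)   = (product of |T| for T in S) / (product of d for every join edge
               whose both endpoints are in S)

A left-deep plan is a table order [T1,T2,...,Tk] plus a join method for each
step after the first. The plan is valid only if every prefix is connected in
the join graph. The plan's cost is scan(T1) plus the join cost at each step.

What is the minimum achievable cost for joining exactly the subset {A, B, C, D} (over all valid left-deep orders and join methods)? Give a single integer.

Selinger DP over subsets of {A,B,C,D}:
  {B}: scan cost=200, card=200
  {C}: scan cost=150, card=150
  {A}: scan cost=300, card=300
  {D}: scan cost=60, card=60
  {BC}: card=1000; try (B,nl_idx)→2350, (C,hash)→2800, (B,merge)→3300, (C,merge)→3350, (B,hash)→3500, (B,nl)→30150 …(+1); best=2350 via (B,nl_idx)
  {AC}: card=900; try (C,hash)→3000, (A,merge)→4500, (C,merge)→4650, (A,hash)→5700, (A,nl)→45150, (C,nl)→45300; best=3000 via (C,hash)
  {AD}: card=1500; try (D,hash)→1320, (A,merge)→3480, (D,merge)→3720, (A,hash)→5520, (A,nl)→18060, (D,nl)→18300; best=1320 via (D,hash)
  {ABC}: card=6000; try (B,hash)→7100, (A,hash)→8750, (B,merge)→14700, (B,nl_idx)→16200, (A,merge)→16350, (B,nl)→183000 …(+1); best=7100 via (B,hash)
  {ACD}: card=4500; try (D,hash)→4620, (C,hash)→5220, (D,merge)→13320, (C,merge)→20670, (D,nl)→57000, (C,nl)→226320; best=4620 via (D,hash)
  {ABCD}: card=30000; try (B,hash)→12320, (D,hash)→13820, (B,merge)→69420, (B,nl_idx)→70620, (D,merge)→91520, (D,nl)→367100 …(+1); best=12320 via (B,hash)

12320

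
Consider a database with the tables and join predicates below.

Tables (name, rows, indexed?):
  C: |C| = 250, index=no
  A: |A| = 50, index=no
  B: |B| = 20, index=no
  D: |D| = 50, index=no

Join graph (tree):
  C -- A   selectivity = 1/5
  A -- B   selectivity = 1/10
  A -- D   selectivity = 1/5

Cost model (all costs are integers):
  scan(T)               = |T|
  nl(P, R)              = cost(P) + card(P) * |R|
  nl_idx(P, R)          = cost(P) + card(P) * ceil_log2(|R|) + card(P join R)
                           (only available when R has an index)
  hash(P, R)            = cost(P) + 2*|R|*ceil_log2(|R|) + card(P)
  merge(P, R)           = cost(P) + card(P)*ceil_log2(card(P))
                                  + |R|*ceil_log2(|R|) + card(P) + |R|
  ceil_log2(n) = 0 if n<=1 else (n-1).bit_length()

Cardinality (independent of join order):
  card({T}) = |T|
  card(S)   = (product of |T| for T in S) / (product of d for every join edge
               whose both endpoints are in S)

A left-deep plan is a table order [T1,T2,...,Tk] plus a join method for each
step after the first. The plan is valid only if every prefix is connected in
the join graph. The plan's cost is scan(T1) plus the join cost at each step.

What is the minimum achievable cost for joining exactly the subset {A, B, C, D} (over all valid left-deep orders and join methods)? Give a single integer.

6000

Selinger DP over subsets of {A,B,C,D}:
  {C}: scan cost=250, card=250
  {A}: scan cost=50, card=50
  {B}: scan cost=20, card=20
  {D}: scan cost=50, card=50
  {AC}: card=2500; try (A,hash)→1100, (C,merge)→2650, (A,merge)→2850, (C,hash)→4100, (C,nl)→12550, (A,nl)→12750; best=1100 via (A,hash)
  {AB}: card=100; try (B,hash)→300, (A,merge)→490, (B,merge)→520, (A,hash)→640, (A,nl)→1020, (B,nl)→1050; best=300 via (B,hash)
  {AD}: card=500; try (D,hash)→700, (A,hash)→700, (D,merge)→750, (A,merge)→750, (D,nl)→2550, (A,nl)→2550; best=700 via (D,hash)
  {ABC}: card=5000; try (C,merge)→3350, (B,hash)→3800, (C,hash)→4400, (C,nl)→25300, (B,merge)→33720, (B,nl)→51100; best=3350 via (C,merge)
  {ACD}: card=25000; try (D,hash)→4200, (C,hash)→5200, (C,merge)→7950, (D,merge)→33950, (C,nl)→125700, (D,nl)→126100; best=4200 via (D,hash)
  {ABD}: card=1000; try (D,hash)→1000, (B,hash)→1400, (D,merge)→1450, (D,nl)→5300, (B,merge)→5820, (B,nl)→10700; best=1000 via (D,hash)
  {ABCD}: card=50000; try (C,hash)→6000, (D,hash)→8950, (C,merge)→14250, (B,hash)→29400, (D,merge)→73700, (C,nl)→251000 …(+3); best=6000 via (C,hash)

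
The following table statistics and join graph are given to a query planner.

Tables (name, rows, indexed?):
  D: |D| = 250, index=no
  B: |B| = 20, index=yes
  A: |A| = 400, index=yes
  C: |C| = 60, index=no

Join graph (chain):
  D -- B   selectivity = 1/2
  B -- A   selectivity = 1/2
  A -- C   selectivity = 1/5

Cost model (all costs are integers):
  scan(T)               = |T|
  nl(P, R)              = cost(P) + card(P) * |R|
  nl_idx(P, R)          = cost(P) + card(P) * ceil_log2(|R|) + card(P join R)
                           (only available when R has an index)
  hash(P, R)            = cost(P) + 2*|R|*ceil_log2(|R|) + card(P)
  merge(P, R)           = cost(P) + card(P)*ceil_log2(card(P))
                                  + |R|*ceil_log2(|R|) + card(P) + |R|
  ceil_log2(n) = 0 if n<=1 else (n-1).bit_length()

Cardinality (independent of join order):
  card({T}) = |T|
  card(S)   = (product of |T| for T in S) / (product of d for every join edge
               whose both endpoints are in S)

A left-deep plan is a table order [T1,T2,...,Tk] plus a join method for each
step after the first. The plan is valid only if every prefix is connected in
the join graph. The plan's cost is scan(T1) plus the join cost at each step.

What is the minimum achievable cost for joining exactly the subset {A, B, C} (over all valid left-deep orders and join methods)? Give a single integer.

5720

Selinger DP over subsets of {A,B,C}:
  {B}: scan cost=20, card=20
  {A}: scan cost=400, card=400
  {C}: scan cost=60, card=60
  {AB}: card=4000; try (B,hash)→1000, (A,merge)→4140, (A,nl_idx)→4200, (B,merge)→4520, (B,nl_idx)→6400, (A,hash)→7240 …(+2); best=1000 via (B,hash)
  {AC}: card=4800; try (C,hash)→1520, (A,merge)→4480, (C,merge)→4820, (A,nl_idx)→5400, (A,hash)→7320, (A,nl)→24060 …(+1); best=1520 via (C,hash)
  {ABC}: card=48000; try (C,hash)→5720, (B,hash)→6520, (C,merge)→53420, (B,merge)→68840, (B,nl_idx)→73520, (B,nl)→97520 …(+1); best=5720 via (C,hash)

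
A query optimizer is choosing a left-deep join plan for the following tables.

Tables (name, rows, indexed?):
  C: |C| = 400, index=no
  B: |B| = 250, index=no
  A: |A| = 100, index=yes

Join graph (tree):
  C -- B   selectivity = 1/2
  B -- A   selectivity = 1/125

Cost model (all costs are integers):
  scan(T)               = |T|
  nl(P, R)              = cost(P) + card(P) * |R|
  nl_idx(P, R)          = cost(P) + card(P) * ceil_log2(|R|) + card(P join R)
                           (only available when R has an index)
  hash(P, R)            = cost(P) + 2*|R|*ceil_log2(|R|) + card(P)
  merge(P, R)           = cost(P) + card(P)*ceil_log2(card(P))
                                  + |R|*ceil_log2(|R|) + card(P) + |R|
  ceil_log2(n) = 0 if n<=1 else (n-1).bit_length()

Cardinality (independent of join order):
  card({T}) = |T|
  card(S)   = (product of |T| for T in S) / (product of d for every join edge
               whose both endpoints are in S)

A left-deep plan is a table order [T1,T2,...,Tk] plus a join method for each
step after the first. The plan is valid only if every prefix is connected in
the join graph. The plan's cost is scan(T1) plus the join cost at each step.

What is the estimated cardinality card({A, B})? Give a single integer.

200

Tables in S: A(100), B(250)
Edges inside S: B-A(d=125)
numerator = 100 * 250 = 25000
denominator = 125 = 125
card(S) = 25000 / 125 = 200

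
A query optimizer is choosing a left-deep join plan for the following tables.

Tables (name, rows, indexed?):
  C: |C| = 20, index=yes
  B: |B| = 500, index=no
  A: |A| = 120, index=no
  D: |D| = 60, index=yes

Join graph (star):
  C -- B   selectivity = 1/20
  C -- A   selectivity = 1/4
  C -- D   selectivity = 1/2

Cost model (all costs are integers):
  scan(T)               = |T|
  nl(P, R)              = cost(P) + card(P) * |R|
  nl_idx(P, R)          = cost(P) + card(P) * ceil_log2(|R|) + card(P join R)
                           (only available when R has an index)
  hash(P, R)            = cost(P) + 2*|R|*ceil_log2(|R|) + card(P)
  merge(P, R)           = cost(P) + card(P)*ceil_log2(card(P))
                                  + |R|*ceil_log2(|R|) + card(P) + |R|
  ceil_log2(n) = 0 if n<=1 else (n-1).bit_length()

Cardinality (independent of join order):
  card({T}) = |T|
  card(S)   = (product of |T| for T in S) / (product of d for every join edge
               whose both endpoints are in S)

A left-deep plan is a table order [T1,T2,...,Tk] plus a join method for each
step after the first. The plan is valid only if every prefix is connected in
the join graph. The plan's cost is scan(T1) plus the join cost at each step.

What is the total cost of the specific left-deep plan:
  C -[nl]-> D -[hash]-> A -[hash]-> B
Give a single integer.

30500

step 1: scan C: cost=20, card=20
step 2: join D via nl
    card(P join D) = 20*60/(2) = 600
    cost = 20 + 20*60 = 1220
step 3: join A via hash
    card(P join A) = 600*120/(4) = 18000
    cost = 1220 + 2*120*7 + 600 = 3500
step 4: join B via hash
    card(P join B) = 18000*500/(20) = 450000
    cost = 3500 + 2*500*9 + 18000 = 30500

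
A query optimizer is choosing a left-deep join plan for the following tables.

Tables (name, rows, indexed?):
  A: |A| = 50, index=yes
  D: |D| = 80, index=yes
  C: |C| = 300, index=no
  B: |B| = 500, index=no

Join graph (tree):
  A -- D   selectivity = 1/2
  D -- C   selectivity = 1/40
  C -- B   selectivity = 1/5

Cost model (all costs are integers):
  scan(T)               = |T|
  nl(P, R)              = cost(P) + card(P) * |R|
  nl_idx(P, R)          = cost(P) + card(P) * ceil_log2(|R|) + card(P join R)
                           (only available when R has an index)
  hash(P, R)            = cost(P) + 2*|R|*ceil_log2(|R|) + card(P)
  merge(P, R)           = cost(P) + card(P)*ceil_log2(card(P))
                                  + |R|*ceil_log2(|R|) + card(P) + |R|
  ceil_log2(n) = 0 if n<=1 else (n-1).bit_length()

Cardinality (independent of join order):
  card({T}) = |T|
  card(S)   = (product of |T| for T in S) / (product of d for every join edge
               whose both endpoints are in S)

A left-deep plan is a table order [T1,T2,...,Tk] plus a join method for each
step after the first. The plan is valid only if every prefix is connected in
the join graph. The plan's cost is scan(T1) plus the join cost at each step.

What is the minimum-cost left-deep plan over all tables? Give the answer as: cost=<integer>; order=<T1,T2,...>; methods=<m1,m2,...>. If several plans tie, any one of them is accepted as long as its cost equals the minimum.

cost=26920; order=C,D,A,B; methods=hash,hash,hash

Selinger DP (subsets sized 1..n):
  {A}: scan cost=50, card=50
  {D}: scan cost=80, card=80
  {C}: scan cost=300, card=300
  {B}: scan cost=500, card=500
  {AD}: card=2000; try (A,hash)→760, (D,merge)→1040, (A,merge)→1070, (D,hash)→1220, (D,nl_idx)→2400, (A,nl_idx)→2560 …(+2); best=760 via (A,hash)
  {CD}: card=600; try (D,hash)→1720, (D,nl_idx)→3000, (C,merge)→3720, (D,merge)→3940, (C,hash)→5560, (C,nl)→24080 …(+1); best=1720 via (D,hash)
  {BC}: card=30000; try (C,hash)→6400, (B,merge)→8300, (C,merge)→8500, (B,hash)→9600, (B,nl)→150300, (C,nl)→150500; best=6400 via (C,hash)
  {ACD}: card=15000; try (A,hash)→2920, (C,hash)→8160, (A,merge)→8670, (A,nl_idx)→20320, (C,merge)→27760, (A,nl)→31720 …(+1); best=2920 via (A,hash)
  {BCD}: card=60000; try (B,hash)→11320, (B,merge)→13320, (D,hash)→37520, (D,nl_idx)→276400, (B,nl)→301720, (D,merge)→487040 …(+1); best=11320 via (B,hash)
  {ABCD}: card=1500000; try (B,hash)→26920, (A,hash)→71920, (B,merge)→232920, (A,merge)→1031670, (A,nl_idx)→1871320, (A,nl)→3011320 …(+1); best=26920 via (B,hash)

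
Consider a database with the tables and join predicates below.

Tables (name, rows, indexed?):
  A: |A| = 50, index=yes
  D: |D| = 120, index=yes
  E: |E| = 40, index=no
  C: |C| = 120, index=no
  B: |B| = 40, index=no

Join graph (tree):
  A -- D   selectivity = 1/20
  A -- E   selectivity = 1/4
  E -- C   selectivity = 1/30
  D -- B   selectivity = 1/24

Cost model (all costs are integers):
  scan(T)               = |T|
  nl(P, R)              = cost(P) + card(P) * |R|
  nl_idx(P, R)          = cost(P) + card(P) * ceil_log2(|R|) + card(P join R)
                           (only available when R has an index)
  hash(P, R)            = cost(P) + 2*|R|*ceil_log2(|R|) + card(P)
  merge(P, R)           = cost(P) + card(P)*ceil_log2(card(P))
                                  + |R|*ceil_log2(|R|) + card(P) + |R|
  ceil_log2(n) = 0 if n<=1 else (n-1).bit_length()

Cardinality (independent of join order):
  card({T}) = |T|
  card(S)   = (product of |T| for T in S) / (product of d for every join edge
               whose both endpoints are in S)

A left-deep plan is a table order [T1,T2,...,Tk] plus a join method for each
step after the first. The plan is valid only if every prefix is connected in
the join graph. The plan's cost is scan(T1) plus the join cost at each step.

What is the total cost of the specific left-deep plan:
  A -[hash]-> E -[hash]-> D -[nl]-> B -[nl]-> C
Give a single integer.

step 1: scan A: cost=50, card=50
step 2: join E via hash
    card(P join E) = 50*40/(4) = 500
    cost = 50 + 2*40*6 + 50 = 580
step 3: join D via hash
    card(P join D) = 500*120/(20) = 3000
    cost = 580 + 2*120*7 + 500 = 2760
step 4: join B via nl
    card(P join B) = 3000*40/(24) = 5000
    cost = 2760 + 3000*40 = 122760
step 5: join C via nl
    card(P join C) = 5000*120/(30) = 20000
    cost = 122760 + 5000*120 = 722760

722760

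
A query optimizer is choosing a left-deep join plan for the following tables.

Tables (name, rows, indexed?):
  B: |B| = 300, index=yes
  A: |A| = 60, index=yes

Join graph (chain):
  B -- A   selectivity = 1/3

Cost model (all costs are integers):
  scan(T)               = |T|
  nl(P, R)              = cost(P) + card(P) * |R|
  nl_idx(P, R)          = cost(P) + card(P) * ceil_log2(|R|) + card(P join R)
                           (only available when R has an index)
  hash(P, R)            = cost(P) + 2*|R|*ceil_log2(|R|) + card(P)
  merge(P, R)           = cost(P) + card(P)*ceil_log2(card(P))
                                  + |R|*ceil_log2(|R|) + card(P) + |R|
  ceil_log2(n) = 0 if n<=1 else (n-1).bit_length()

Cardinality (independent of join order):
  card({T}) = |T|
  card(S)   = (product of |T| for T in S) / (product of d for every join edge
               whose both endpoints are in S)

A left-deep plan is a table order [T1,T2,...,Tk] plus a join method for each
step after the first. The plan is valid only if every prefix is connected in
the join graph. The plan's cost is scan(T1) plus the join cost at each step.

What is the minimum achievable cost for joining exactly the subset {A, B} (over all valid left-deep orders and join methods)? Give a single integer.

1320

Selinger DP over subsets of {A,B}:
  {B}: scan cost=300, card=300
  {A}: scan cost=60, card=60
  {AB}: card=6000; try (A,hash)→1320, (B,merge)→3480, (A,merge)→3720, (B,hash)→5520, (B,nl_idx)→6600, (A,nl_idx)→8100 …(+2); best=1320 via (A,hash)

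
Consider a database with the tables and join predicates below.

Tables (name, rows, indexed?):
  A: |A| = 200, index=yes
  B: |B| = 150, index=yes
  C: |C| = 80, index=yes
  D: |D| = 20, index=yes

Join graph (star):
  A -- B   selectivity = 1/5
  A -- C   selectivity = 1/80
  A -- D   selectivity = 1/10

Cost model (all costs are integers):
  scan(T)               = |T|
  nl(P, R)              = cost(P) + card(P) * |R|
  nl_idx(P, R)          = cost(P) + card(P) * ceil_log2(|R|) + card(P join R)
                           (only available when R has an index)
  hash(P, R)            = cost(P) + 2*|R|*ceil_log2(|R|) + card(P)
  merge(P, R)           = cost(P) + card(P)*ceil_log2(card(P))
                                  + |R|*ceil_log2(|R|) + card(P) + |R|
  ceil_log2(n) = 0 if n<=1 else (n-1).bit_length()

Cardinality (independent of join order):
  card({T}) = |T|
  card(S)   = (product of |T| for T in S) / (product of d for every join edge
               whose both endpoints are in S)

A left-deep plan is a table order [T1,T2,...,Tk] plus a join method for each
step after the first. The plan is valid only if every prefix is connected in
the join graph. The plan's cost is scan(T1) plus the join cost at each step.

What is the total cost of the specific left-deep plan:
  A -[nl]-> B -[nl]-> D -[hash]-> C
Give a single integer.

step 1: scan A: cost=200, card=200
step 2: join B via nl
    card(P join B) = 200*150/(5) = 6000
    cost = 200 + 200*150 = 30200
step 3: join D via nl
    card(P join D) = 6000*20/(10) = 12000
    cost = 30200 + 6000*20 = 150200
step 4: join C via hash
    card(P join C) = 12000*80/(80) = 12000
    cost = 150200 + 2*80*7 + 12000 = 163320

163320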